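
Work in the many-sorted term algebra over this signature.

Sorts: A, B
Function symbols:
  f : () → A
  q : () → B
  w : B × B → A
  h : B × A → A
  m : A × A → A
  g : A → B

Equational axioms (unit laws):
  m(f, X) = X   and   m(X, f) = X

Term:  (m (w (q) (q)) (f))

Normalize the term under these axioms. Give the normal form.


normal form = (w (q) (q))

1. (m (w (q) (q)) (f))  →  (w (q) (q))


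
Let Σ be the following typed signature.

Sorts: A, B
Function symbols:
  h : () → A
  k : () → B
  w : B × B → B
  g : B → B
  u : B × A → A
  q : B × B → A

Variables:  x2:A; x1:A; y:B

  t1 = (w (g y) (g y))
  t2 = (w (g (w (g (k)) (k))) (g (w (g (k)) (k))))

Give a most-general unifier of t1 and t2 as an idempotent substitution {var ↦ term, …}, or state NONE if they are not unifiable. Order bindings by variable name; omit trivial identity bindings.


{y ↦ (w (g (k)) (k))}


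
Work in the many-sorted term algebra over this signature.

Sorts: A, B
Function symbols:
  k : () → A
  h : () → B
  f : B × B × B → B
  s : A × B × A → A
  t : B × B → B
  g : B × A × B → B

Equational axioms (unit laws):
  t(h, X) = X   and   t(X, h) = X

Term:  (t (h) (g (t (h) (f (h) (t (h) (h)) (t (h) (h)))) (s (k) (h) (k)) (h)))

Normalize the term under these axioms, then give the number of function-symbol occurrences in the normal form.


size = 10

1. (t (h) (g (t (h) (f (h) (t (h) (h)) (t (h) (h)))) (s (k) (h) (k)) (h)))  →  (g (t (h) (f (h) (t (h) (h)) (t (h) (h)))) (s (k) (h) (k)) (h))
2. (g (t (h) (f (h) (t (h) (h)) (t (h) (h)))) (s (k) (h) (k)) (h))  →  (g (f (h) (t (h) (h)) (t (h) (h))) (s (k) (h) (k)) (h))
3. (g (f (h) (t (h) (h)) (t (h) (h))) (s (k) (h) (k)) (h))  →  (g (f (h) (h) (t (h) (h))) (s (k) (h) (k)) (h))
4. (g (f (h) (h) (t (h) (h))) (s (k) (h) (k)) (h))  →  (g (f (h) (h) (h)) (s (k) (h) (k)) (h))
normal form: (g (f (h) (h) (h)) (s (k) (h) (k)) (h))


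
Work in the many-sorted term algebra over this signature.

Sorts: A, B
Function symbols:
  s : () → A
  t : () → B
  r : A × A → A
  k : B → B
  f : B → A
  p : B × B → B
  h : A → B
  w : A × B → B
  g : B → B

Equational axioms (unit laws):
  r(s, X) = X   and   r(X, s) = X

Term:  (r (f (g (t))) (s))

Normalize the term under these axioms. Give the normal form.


normal form = (f (g (t)))

1. (r (f (g (t))) (s))  →  (f (g (t)))


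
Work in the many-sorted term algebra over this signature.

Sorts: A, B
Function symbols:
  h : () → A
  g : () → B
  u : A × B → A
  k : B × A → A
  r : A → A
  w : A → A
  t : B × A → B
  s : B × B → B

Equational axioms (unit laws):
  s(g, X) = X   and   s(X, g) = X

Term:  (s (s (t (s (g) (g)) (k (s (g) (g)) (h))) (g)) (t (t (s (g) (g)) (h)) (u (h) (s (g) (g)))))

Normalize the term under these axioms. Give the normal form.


1. (s (s (t (s (g) (g)) (k (s (g) (g)) (h))) (g)) (t (t (s (g) (g)) (h)) (u (h) (s (g) (g)))))  →  (s (t (s (g) (g)) (k (s (g) (g)) (h))) (t (t (s (g) (g)) (h)) (u (h) (s (g) (g)))))
2. (s (t (s (g) (g)) (k (s (g) (g)) (h))) (t (t (s (g) (g)) (h)) (u (h) (s (g) (g)))))  →  (s (t (g) (k (s (g) (g)) (h))) (t (t (s (g) (g)) (h)) (u (h) (s (g) (g)))))
3. (s (t (g) (k (s (g) (g)) (h))) (t (t (s (g) (g)) (h)) (u (h) (s (g) (g)))))  →  (s (t (g) (k (g) (h))) (t (t (s (g) (g)) (h)) (u (h) (s (g) (g)))))
4. (s (t (g) (k (g) (h))) (t (t (s (g) (g)) (h)) (u (h) (s (g) (g)))))  →  (s (t (g) (k (g) (h))) (t (t (g) (h)) (u (h) (s (g) (g)))))
5. (s (t (g) (k (g) (h))) (t (t (g) (h)) (u (h) (s (g) (g)))))  →  (s (t (g) (k (g) (h))) (t (t (g) (h)) (u (h) (g))))

normal form = (s (t (g) (k (g) (h))) (t (t (g) (h)) (u (h) (g))))


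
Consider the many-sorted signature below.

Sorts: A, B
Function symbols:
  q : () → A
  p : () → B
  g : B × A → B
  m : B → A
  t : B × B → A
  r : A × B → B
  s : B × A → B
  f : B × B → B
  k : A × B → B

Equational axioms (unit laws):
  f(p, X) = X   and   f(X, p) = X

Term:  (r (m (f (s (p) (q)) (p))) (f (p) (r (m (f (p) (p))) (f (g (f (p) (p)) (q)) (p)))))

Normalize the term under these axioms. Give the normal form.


normal form = (r (m (s (p) (q))) (r (m (p)) (g (p) (q))))

1. (r (m (f (s (p) (q)) (p))) (f (p) (r (m (f (p) (p))) (f (g (f (p) (p)) (q)) (p)))))  →  (r (m (s (p) (q))) (f (p) (r (m (f (p) (p))) (f (g (f (p) (p)) (q)) (p)))))
2. (r (m (s (p) (q))) (f (p) (r (m (f (p) (p))) (f (g (f (p) (p)) (q)) (p)))))  →  (r (m (s (p) (q))) (r (m (f (p) (p))) (f (g (f (p) (p)) (q)) (p))))
3. (r (m (s (p) (q))) (r (m (f (p) (p))) (f (g (f (p) (p)) (q)) (p))))  →  (r (m (s (p) (q))) (r (m (p)) (f (g (f (p) (p)) (q)) (p))))
4. (r (m (s (p) (q))) (r (m (p)) (f (g (f (p) (p)) (q)) (p))))  →  (r (m (s (p) (q))) (r (m (p)) (g (f (p) (p)) (q))))
5. (r (m (s (p) (q))) (r (m (p)) (g (f (p) (p)) (q))))  →  (r (m (s (p) (q))) (r (m (p)) (g (p) (q))))


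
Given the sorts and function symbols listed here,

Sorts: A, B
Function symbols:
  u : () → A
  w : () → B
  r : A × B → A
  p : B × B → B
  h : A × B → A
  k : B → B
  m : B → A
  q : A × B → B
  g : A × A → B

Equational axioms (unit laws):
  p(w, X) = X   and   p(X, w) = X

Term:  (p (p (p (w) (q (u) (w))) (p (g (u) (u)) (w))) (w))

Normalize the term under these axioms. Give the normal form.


normal form = (p (q (u) (w)) (g (u) (u)))

1. (p (p (p (w) (q (u) (w))) (p (g (u) (u)) (w))) (w))  →  (p (p (w) (q (u) (w))) (p (g (u) (u)) (w)))
2. (p (p (w) (q (u) (w))) (p (g (u) (u)) (w)))  →  (p (q (u) (w)) (p (g (u) (u)) (w)))
3. (p (q (u) (w)) (p (g (u) (u)) (w)))  →  (p (q (u) (w)) (g (u) (u)))


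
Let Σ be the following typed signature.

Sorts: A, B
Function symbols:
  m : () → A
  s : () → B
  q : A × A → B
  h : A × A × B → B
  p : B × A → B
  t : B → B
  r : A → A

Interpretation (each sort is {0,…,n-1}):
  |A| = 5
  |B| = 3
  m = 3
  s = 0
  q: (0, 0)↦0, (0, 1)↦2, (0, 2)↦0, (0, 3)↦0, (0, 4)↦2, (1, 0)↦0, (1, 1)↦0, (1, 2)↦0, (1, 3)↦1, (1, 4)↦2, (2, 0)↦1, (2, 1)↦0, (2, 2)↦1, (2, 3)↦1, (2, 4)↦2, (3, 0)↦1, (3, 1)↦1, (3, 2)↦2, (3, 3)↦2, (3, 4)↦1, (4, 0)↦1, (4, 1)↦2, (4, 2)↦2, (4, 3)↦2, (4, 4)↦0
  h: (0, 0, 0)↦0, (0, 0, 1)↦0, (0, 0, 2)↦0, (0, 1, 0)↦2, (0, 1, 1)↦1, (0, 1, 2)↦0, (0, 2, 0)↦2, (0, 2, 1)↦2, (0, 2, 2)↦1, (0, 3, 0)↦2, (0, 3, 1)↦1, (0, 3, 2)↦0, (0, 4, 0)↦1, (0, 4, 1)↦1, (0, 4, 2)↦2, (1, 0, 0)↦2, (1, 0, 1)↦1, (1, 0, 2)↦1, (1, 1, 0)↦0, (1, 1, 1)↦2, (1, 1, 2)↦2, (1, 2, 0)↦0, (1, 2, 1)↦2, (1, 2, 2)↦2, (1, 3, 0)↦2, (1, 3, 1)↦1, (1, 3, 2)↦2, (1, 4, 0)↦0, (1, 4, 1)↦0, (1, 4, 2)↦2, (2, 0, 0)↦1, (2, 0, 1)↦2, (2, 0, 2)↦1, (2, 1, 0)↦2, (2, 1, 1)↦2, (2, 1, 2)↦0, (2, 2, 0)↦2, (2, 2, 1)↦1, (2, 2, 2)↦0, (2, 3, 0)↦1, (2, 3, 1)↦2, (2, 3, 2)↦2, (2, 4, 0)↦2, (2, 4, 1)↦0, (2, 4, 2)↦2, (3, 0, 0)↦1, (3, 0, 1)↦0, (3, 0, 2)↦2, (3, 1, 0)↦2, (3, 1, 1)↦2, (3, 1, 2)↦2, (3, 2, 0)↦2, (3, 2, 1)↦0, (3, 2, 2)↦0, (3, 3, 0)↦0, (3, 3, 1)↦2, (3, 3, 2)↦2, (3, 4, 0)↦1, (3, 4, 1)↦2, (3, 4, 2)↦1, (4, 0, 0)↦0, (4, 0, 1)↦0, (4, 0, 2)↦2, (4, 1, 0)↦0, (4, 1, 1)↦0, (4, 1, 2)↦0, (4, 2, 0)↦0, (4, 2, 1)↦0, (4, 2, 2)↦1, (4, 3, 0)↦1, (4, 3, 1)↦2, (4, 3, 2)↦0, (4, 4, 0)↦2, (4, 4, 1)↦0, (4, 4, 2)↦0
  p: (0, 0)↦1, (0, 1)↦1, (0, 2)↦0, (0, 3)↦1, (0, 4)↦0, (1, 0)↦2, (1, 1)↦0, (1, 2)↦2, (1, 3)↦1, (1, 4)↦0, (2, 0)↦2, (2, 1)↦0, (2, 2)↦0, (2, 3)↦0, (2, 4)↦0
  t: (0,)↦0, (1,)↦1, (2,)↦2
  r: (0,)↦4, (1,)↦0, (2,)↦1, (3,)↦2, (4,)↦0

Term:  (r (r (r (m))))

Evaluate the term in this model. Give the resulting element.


  m = 3
  (r (m)) = r(3,) = 2
  (r (r (m))) = r(2,) = 1
  (r (r (r (m)))) = r(1,) = 0

value = 0


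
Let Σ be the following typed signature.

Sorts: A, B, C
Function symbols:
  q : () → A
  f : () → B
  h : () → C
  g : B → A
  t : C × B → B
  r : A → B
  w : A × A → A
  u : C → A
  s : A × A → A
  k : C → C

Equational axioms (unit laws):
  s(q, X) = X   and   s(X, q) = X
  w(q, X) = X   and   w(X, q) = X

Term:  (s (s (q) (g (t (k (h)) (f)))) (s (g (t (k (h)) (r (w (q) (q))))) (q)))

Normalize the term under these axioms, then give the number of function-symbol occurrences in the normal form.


1. (s (s (q) (g (t (k (h)) (f)))) (s (g (t (k (h)) (r (w (q) (q))))) (q)))  →  (s (g (t (k (h)) (f))) (s (g (t (k (h)) (r (w (q) (q))))) (q)))
2. (s (g (t (k (h)) (f))) (s (g (t (k (h)) (r (w (q) (q))))) (q)))  →  (s (g (t (k (h)) (f))) (g (t (k (h)) (r (w (q) (q))))))
3. (s (g (t (k (h)) (f))) (g (t (k (h)) (r (w (q) (q))))))  →  (s (g (t (k (h)) (f))) (g (t (k (h)) (r (q)))))
normal form: (s (g (t (k (h)) (f))) (g (t (k (h)) (r (q)))))

size = 12


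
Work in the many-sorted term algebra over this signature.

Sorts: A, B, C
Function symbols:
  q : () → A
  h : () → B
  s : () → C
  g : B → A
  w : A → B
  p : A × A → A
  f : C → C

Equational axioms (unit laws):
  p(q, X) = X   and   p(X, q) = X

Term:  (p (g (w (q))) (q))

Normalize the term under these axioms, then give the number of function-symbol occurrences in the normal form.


size = 3

1. (p (g (w (q))) (q))  →  (g (w (q)))
normal form: (g (w (q)))


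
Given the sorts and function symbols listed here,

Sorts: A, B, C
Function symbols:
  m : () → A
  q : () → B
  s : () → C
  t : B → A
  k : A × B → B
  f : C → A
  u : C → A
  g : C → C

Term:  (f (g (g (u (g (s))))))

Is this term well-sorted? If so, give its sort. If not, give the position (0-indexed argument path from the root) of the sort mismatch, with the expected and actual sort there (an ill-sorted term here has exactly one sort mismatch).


ill-sorted at position [0, 0, 0]: expected C, got A

          (s) : C
        (g (s)) : C
      (u (g (s))) : A
    (g (u (g (s)))) : ✗ arg 0 at [0, 0, 0] has sort A, expected C


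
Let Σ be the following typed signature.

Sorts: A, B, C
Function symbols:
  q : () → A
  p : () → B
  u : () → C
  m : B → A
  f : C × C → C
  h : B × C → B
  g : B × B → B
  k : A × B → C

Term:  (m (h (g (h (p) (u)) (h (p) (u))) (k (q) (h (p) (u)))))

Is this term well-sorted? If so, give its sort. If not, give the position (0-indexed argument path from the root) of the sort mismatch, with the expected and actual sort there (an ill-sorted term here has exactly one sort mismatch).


well-sorted; sort = A

        (p) : B
        (u) : C
      (h (p) (u)) : B
        (p) : B
        (u) : C
      (h (p) (u)) : B
    (g (h (p) (u)) (h (p) (u))) : B
      (q) : A
        (p) : B
        (u) : C
      (h (p) (u)) : B
    (k (q) (h (p) (u))) : C
  (h (g (h (p) (u)) (h (p) (u))) (k (q) (h (p) (u)))) : B
(m (h (g (h (p) (u)) (h (p) (u))) (k (q) (h (p) (u))))) : A


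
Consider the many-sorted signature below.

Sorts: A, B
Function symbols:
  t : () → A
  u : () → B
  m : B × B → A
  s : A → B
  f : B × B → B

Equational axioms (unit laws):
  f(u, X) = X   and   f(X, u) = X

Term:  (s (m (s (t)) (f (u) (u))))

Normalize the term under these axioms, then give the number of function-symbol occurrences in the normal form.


size = 5

1. (s (m (s (t)) (f (u) (u))))  →  (s (m (s (t)) (u)))
normal form: (s (m (s (t)) (u)))


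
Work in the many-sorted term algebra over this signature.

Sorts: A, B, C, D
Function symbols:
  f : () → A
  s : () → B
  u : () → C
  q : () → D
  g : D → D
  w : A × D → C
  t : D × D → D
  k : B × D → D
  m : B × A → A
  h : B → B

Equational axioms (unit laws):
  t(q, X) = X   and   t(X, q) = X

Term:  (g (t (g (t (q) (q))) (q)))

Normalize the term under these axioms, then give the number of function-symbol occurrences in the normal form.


1. (g (t (g (t (q) (q))) (q)))  →  (g (g (t (q) (q))))
2. (g (g (t (q) (q))))  →  (g (g (q)))
normal form: (g (g (q)))

size = 3


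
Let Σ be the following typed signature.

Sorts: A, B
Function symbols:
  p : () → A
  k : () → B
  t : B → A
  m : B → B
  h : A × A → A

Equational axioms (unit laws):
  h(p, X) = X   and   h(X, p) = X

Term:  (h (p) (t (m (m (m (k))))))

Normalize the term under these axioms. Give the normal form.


1. (h (p) (t (m (m (m (k))))))  →  (t (m (m (m (k)))))

normal form = (t (m (m (m (k)))))


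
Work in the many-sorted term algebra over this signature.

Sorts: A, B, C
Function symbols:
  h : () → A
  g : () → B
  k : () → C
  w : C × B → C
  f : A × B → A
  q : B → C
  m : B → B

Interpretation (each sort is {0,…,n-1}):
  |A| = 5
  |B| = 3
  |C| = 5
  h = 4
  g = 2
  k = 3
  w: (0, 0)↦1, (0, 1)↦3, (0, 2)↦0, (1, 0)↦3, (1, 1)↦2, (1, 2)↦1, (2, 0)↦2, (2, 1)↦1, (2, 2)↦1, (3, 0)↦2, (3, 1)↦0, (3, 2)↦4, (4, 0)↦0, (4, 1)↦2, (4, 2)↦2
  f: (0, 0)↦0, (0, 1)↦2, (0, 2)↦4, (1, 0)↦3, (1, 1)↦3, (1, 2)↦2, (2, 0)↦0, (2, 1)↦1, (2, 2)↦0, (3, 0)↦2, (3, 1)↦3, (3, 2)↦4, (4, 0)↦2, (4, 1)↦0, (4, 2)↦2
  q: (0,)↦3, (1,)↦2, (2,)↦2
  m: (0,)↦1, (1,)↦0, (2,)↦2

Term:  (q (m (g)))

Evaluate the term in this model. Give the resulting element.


  g = 2
  (m (g)) = m(2,) = 2
  (q (m (g))) = q(2,) = 2

value = 2


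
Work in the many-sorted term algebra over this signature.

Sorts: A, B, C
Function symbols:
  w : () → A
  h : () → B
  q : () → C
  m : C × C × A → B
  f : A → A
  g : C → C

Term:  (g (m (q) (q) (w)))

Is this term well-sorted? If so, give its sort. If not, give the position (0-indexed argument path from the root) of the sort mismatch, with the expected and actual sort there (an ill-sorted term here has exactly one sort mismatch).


    (q) : C
    (q) : C
    (w) : A
  (m (q) (q) (w)) : B
(g (m (q) (q) (w))) : ✗ arg 0 at [0] has sort B, expected C

ill-sorted at position [0]: expected C, got B


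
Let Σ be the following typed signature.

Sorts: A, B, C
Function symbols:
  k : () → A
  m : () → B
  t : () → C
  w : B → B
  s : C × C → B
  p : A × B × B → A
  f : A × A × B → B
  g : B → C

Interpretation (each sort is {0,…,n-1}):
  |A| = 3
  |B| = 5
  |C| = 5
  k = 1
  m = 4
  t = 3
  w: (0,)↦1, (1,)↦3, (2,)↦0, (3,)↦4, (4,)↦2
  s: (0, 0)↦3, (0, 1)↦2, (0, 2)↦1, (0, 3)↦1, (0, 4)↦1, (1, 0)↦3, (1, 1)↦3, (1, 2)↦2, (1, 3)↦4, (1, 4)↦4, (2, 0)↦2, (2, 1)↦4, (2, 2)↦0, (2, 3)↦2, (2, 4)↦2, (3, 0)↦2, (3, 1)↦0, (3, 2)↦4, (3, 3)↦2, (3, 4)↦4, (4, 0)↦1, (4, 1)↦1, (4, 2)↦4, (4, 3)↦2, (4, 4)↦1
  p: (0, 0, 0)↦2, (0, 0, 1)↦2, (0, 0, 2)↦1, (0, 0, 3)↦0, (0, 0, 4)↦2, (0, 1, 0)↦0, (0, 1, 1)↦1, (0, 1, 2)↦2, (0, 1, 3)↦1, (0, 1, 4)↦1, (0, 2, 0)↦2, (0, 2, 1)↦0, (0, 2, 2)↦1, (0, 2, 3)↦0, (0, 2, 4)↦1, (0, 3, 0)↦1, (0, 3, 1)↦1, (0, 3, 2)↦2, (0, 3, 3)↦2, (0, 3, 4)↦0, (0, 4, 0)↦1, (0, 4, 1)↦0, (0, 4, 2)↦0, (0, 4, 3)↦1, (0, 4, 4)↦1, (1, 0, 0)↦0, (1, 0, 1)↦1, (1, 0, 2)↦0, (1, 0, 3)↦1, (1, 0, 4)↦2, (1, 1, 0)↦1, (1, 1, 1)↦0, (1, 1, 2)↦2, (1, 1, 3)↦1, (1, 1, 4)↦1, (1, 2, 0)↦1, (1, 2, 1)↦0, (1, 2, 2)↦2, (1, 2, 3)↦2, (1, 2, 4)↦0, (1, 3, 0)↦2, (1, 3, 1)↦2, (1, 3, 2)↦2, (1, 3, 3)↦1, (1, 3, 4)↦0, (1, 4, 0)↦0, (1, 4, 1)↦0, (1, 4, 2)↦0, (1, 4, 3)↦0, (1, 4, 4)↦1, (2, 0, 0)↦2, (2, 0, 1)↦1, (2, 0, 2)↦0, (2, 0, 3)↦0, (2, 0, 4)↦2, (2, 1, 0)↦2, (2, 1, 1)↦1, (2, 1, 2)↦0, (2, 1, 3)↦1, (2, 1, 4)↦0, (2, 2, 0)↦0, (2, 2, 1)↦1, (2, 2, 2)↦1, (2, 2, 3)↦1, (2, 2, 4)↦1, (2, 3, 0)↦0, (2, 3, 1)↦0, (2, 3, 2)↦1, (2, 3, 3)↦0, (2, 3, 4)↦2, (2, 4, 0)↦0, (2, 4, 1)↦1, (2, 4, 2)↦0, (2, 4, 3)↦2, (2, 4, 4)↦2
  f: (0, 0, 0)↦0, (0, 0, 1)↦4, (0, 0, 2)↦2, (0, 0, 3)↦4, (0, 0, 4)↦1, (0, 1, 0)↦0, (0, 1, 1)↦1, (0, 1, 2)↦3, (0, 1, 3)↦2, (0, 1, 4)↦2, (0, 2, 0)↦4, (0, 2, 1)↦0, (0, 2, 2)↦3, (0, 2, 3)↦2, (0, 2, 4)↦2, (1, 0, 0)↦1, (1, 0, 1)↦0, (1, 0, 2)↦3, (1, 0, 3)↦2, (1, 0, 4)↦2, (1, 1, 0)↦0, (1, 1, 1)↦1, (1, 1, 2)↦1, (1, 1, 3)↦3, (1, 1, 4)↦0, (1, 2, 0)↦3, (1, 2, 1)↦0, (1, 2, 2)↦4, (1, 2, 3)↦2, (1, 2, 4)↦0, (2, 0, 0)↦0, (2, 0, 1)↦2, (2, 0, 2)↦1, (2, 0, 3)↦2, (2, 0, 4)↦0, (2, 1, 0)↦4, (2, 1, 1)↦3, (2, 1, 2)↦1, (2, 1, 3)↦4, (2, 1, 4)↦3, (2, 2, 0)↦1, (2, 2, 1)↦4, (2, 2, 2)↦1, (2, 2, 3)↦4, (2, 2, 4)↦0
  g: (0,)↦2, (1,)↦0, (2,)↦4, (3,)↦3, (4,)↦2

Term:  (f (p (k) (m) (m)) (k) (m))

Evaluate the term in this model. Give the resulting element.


  k = 1
  m = 4
  m = 4
  (p (k) (m) (m)) = p(1, 4, 4) = 1
  k = 1
  m = 4
  (f (p (k) (m) (m)) (k) (m)) = f(1, 1, 4) = 0

value = 0


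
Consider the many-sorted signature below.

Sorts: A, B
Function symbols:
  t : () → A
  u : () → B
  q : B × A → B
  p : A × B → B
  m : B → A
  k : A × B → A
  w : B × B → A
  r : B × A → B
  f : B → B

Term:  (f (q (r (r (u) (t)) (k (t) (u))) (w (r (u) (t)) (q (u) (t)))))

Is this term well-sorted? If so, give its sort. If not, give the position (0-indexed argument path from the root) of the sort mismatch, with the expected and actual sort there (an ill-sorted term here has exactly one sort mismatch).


        (u) : B
        (t) : A
      (r (u) (t)) : B
        (t) : A
        (u) : B
      (k (t) (u)) : A
    (r (r (u) (t)) (k (t) (u))) : B
        (u) : B
        (t) : A
      (r (u) (t)) : B
        (u) : B
        (t) : A
      (q (u) (t)) : B
    (w (r (u) (t)) (q (u) (t))) : A
  (q (r (r (u) (t)) (k (t) (u))) (w (r (u) (t)) (q (u) (t)))) : B
(f (q (r (r (u) (t)) (k (t) (u))) (w (r (u) (t)) (q (u) (t))))) : B

well-sorted; sort = B


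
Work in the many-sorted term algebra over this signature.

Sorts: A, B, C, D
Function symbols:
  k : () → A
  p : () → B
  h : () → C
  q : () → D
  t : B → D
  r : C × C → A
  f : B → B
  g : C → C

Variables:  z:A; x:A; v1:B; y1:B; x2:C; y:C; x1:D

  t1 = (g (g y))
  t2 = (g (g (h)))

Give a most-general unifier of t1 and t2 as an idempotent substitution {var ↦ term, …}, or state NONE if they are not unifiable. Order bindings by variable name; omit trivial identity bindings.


{y ↦ (h)}


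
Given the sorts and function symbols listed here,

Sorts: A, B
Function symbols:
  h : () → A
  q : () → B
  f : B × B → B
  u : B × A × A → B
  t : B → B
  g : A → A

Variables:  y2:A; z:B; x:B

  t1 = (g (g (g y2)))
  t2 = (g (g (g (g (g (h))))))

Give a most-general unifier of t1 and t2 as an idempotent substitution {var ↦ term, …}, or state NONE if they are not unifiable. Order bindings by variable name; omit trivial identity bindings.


{y2 ↦ (g (g (h)))}


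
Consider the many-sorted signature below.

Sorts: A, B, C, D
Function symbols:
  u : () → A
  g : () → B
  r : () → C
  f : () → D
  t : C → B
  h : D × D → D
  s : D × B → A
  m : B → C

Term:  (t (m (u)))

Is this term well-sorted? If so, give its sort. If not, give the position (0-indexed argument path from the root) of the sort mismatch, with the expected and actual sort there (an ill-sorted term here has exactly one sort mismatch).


    (u) : A
  (m (u)) : ✗ arg 0 at [0, 0] has sort A, expected B

ill-sorted at position [0, 0]: expected B, got A


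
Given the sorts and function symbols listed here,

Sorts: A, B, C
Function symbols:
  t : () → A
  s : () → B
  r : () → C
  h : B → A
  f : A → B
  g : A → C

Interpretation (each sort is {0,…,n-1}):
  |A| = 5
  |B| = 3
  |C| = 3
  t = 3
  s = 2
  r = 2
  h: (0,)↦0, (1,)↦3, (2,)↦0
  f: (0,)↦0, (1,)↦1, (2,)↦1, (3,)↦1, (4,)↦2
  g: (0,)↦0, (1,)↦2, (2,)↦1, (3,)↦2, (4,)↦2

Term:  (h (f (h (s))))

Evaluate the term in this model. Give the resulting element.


  s = 2
  (h (s)) = h(2,) = 0
  (f (h (s))) = f(0,) = 0
  (h (f (h (s)))) = h(0,) = 0

value = 0


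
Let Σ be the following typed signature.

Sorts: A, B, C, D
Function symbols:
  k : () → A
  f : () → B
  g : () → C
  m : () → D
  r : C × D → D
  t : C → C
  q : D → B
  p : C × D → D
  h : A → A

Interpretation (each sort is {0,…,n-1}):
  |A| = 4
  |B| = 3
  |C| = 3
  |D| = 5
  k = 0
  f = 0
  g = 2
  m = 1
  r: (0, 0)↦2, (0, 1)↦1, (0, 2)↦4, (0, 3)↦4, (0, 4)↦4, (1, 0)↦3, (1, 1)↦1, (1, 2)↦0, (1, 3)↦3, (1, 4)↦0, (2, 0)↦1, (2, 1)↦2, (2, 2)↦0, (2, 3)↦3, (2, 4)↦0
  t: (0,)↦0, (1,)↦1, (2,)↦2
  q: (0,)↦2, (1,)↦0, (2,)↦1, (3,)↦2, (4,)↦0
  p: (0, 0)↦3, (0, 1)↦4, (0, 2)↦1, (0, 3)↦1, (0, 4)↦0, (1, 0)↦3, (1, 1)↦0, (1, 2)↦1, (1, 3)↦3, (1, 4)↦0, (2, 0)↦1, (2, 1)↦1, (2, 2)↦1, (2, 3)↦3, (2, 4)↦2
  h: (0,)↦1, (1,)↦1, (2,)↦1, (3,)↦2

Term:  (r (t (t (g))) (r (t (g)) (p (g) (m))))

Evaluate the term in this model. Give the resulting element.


  g = 2
  (t (g)) = t(2,) = 2
  (t (t (g))) = t(2,) = 2
  g = 2
  (t (g)) = t(2,) = 2
  g = 2
  m = 1
  (p (g) (m)) = p(2, 1) = 1
  (r (t (g)) (p (g) (m))) = r(2, 1) = 2
  (r (t (t (g))) (r (t (g)) (p (g) (m)))) = r(2, 2) = 0

value = 0


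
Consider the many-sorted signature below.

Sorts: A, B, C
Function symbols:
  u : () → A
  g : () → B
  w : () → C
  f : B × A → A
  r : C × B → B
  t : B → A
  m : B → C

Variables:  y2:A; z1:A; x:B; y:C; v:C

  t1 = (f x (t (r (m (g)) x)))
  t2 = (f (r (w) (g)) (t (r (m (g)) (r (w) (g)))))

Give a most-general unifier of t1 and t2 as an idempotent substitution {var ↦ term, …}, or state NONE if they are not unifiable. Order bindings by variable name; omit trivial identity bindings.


{x ↦ (r (w) (g))}


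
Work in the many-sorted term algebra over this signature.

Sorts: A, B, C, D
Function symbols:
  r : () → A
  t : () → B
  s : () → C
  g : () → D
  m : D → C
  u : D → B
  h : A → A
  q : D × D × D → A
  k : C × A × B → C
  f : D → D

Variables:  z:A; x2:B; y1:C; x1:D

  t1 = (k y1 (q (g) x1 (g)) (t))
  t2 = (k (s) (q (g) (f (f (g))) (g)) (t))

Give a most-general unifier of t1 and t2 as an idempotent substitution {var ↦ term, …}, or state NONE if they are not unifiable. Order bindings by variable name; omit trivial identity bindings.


{x1 ↦ (f (f (g))), y1 ↦ (s)}


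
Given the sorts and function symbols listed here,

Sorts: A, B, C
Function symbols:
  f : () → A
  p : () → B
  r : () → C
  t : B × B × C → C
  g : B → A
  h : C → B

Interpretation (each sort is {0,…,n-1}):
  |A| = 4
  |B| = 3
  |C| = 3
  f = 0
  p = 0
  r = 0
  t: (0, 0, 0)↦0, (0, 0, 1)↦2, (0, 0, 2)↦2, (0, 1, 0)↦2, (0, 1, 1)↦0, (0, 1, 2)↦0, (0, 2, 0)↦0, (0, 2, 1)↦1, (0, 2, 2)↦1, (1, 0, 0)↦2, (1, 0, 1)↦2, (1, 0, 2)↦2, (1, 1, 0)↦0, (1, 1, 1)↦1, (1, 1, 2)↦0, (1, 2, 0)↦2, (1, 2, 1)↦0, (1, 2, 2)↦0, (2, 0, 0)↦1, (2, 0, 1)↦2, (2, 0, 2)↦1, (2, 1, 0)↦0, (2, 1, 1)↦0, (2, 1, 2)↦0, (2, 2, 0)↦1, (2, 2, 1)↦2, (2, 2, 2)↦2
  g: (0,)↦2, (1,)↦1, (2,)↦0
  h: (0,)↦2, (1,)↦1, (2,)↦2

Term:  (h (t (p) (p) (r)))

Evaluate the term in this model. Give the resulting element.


  p = 0
  p = 0
  r = 0
  (t (p) (p) (r)) = t(0, 0, 0) = 0
  (h (t (p) (p) (r))) = h(0,) = 2

value = 2


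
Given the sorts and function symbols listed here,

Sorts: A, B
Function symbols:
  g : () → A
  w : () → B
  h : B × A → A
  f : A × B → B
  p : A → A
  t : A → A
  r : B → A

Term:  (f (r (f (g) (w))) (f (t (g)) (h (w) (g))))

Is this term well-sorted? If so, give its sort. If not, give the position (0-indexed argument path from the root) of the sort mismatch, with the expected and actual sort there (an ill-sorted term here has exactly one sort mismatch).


ill-sorted at position [1, 1]: expected B, got A

      (g) : A
      (w) : B
    (f (g) (w)) : B
  (r (f (g) (w))) : A
      (g) : A
    (t (g)) : A
      (w) : B
      (g) : A
    (h (w) (g)) : A
  (f (t (g)) (h (w) (g))) : ✗ arg 1 at [1, 1] has sort A, expected B


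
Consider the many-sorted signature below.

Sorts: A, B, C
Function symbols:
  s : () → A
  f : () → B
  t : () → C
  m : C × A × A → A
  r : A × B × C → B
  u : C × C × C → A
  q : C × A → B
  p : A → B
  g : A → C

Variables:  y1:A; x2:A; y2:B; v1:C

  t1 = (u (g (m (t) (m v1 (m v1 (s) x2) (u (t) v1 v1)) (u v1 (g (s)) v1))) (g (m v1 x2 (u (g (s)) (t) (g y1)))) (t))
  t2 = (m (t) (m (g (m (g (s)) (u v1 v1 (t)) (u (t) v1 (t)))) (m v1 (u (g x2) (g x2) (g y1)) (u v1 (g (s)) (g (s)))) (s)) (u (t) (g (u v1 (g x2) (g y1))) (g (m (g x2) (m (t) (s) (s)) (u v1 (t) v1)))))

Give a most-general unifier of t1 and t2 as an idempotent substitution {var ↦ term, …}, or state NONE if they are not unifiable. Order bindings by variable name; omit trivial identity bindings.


head clash or occurs-check failure — not unifiable

NONE (not unifiable)


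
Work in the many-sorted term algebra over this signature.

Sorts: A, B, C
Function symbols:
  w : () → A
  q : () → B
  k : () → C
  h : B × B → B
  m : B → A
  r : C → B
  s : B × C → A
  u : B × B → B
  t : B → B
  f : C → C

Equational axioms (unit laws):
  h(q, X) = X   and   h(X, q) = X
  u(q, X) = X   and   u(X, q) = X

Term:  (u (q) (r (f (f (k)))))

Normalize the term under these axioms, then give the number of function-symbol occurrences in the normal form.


1. (u (q) (r (f (f (k)))))  →  (r (f (f (k))))
normal form: (r (f (f (k))))

size = 4


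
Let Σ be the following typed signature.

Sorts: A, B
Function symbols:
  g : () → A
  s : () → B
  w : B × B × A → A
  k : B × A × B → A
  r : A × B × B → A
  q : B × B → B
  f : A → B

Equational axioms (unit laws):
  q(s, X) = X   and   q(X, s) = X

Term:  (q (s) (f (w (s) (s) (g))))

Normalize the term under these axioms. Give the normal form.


normal form = (f (w (s) (s) (g)))

1. (q (s) (f (w (s) (s) (g))))  →  (f (w (s) (s) (g)))


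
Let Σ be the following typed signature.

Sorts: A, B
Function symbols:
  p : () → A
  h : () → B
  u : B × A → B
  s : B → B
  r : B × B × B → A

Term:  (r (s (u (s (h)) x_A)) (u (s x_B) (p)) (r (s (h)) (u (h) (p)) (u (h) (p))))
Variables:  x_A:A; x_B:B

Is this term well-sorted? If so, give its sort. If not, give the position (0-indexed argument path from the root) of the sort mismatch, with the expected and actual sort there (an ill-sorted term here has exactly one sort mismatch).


        (h) : B
      (s (h)) : B
      x_A : A
    (u (s (h)) x_A) : B
  (s (u (s (h)) x_A)) : B
      x_B : B
    (s x_B) : B
    (p) : A
  (u (s x_B) (p)) : B
      (h) : B
    (s (h)) : B
      (h) : B
      (p) : A
    (u (h) (p)) : B
      (h) : B
      (p) : A
    (u (h) (p)) : B
  (r (s (h)) (u (h) (p)) (u (h) (p))) : A
(r (s (u (s (h)) x_A)) (u (s x_B) (p)) (r (s (h)) (u (h) (p)) (u (h) (p)))) : ✗ arg 2 at [2] has sort A, expected B

ill-sorted at position [2]: expected B, got A


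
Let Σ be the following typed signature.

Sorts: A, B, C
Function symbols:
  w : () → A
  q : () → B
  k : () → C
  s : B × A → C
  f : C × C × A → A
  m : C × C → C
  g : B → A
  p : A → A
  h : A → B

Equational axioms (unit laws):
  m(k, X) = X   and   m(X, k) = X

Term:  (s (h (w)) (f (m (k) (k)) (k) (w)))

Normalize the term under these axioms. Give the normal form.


normal form = (s (h (w)) (f (k) (k) (w)))

1. (s (h (w)) (f (m (k) (k)) (k) (w)))  →  (s (h (w)) (f (k) (k) (w)))


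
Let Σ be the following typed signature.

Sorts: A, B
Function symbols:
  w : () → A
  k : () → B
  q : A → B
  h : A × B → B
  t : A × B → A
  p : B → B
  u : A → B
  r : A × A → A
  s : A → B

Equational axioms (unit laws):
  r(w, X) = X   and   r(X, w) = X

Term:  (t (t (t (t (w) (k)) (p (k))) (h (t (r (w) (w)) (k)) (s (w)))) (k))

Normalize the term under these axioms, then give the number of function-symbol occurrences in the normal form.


1. (t (t (t (t (w) (k)) (p (k))) (h (t (r (w) (w)) (k)) (s (w)))) (k))  →  (t (t (t (t (w) (k)) (p (k))) (h (t (w) (k)) (s (w)))) (k))
normal form: (t (t (t (t (w) (k)) (p (k))) (h (t (w) (k)) (s (w)))) (k))

size = 15


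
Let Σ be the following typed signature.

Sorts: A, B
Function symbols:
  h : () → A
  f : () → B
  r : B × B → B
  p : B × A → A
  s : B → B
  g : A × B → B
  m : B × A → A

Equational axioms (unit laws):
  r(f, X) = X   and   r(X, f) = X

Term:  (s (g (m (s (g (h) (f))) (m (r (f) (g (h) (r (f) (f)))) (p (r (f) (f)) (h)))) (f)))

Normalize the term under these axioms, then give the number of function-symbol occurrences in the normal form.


size = 15

1. (s (g (m (s (g (h) (f))) (m (r (f) (g (h) (r (f) (f)))) (p (r (f) (f)) (h)))) (f)))  →  (s (g (m (s (g (h) (f))) (m (g (h) (r (f) (f))) (p (r (f) (f)) (h)))) (f)))
2. (s (g (m (s (g (h) (f))) (m (g (h) (r (f) (f))) (p (r (f) (f)) (h)))) (f)))  →  (s (g (m (s (g (h) (f))) (m (g (h) (f)) (p (r (f) (f)) (h)))) (f)))
3. (s (g (m (s (g (h) (f))) (m (g (h) (f)) (p (r (f) (f)) (h)))) (f)))  →  (s (g (m (s (g (h) (f))) (m (g (h) (f)) (p (f) (h)))) (f)))
normal form: (s (g (m (s (g (h) (f))) (m (g (h) (f)) (p (f) (h)))) (f)))


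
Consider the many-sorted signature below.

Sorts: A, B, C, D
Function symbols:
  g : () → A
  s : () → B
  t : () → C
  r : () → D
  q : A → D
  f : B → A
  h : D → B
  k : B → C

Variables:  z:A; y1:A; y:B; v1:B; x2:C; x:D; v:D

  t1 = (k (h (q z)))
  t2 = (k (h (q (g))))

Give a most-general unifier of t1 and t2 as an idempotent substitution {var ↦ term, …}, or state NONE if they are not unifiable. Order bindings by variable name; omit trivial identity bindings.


{z ↦ (g)}


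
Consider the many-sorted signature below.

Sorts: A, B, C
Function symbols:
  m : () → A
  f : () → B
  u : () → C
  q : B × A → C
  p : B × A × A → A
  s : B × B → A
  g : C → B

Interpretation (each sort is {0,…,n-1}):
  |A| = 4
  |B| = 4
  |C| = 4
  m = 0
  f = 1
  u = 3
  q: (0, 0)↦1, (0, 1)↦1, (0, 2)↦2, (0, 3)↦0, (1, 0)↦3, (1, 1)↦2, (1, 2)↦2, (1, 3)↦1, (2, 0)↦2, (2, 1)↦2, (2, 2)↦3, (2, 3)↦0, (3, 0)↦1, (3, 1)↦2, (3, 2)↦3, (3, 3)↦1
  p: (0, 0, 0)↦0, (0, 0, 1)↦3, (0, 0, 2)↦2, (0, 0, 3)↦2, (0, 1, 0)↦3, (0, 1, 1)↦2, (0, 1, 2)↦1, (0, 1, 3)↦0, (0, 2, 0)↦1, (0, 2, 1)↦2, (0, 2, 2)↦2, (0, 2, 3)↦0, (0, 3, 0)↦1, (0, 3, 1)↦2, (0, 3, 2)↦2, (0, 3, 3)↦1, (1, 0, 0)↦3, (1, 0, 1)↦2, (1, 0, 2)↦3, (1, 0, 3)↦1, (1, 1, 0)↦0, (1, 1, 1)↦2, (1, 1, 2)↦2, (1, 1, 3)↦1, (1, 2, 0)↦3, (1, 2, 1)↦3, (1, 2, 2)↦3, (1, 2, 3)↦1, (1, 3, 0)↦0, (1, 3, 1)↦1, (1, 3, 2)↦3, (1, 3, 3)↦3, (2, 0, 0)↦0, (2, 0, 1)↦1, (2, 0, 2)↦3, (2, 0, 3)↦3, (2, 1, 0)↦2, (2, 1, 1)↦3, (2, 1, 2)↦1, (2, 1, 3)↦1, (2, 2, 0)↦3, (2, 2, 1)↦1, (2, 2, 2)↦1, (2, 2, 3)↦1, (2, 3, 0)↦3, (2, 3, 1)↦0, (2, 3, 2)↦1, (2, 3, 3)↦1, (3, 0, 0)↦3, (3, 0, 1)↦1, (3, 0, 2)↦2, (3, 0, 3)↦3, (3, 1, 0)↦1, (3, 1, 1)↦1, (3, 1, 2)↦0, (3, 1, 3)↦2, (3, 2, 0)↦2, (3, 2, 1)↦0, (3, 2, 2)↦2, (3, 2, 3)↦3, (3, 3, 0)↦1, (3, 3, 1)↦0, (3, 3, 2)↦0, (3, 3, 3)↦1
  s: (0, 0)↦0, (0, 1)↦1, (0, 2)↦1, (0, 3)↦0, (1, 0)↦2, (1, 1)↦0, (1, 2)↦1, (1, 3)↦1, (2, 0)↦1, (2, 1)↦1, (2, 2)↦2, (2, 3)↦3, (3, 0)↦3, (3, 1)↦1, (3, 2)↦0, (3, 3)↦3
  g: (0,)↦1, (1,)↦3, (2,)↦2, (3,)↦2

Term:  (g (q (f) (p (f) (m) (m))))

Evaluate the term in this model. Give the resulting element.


  f = 1
  f = 1
  m = 0
  m = 0
  (p (f) (m) (m)) = p(1, 0, 0) = 3
  (q (f) (p (f) (m) (m))) = q(1, 3) = 1
  (g (q (f) (p (f) (m) (m)))) = g(1,) = 3

value = 3


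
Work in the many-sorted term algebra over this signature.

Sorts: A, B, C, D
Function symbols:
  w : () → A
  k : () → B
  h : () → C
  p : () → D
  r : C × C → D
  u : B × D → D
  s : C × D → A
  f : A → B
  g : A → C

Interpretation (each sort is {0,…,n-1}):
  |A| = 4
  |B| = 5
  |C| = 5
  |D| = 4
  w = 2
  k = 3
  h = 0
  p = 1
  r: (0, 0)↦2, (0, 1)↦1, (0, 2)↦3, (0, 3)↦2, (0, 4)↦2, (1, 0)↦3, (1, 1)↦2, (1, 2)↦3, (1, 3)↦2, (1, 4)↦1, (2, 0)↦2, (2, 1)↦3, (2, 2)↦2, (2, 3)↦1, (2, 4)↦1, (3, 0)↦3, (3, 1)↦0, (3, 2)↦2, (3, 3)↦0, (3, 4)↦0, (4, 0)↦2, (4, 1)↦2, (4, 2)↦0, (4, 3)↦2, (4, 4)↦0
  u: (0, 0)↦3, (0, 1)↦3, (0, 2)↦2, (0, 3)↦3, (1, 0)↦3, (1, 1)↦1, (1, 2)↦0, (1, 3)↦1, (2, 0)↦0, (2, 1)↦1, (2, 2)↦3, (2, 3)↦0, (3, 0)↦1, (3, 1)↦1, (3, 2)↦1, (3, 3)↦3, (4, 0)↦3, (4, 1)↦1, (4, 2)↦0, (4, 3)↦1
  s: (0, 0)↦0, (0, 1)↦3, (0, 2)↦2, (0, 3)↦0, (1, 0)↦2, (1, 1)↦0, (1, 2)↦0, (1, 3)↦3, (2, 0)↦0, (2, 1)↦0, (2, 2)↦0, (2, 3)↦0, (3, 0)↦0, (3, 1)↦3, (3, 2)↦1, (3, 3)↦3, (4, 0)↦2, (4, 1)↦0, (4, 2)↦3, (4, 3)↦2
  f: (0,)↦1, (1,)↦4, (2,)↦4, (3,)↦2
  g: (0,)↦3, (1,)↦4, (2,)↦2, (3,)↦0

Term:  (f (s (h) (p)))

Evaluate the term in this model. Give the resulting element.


value = 2

  h = 0
  p = 1
  (s (h) (p)) = s(0, 1) = 3
  (f (s (h) (p))) = f(3,) = 2


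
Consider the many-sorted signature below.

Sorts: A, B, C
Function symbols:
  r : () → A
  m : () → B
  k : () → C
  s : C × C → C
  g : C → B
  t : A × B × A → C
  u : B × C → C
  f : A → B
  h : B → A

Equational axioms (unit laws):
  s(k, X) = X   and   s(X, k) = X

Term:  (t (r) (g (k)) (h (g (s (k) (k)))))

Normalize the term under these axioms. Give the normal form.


1. (t (r) (g (k)) (h (g (s (k) (k)))))  →  (t (r) (g (k)) (h (g (k))))

normal form = (t (r) (g (k)) (h (g (k))))


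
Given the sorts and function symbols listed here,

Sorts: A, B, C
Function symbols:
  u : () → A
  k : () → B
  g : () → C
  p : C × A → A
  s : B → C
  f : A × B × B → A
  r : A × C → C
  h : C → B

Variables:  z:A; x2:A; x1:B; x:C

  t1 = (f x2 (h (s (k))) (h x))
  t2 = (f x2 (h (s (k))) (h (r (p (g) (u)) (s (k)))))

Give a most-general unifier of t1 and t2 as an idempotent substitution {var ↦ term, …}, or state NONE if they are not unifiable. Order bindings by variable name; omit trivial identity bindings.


{x ↦ (r (p (g) (u)) (s (k)))}


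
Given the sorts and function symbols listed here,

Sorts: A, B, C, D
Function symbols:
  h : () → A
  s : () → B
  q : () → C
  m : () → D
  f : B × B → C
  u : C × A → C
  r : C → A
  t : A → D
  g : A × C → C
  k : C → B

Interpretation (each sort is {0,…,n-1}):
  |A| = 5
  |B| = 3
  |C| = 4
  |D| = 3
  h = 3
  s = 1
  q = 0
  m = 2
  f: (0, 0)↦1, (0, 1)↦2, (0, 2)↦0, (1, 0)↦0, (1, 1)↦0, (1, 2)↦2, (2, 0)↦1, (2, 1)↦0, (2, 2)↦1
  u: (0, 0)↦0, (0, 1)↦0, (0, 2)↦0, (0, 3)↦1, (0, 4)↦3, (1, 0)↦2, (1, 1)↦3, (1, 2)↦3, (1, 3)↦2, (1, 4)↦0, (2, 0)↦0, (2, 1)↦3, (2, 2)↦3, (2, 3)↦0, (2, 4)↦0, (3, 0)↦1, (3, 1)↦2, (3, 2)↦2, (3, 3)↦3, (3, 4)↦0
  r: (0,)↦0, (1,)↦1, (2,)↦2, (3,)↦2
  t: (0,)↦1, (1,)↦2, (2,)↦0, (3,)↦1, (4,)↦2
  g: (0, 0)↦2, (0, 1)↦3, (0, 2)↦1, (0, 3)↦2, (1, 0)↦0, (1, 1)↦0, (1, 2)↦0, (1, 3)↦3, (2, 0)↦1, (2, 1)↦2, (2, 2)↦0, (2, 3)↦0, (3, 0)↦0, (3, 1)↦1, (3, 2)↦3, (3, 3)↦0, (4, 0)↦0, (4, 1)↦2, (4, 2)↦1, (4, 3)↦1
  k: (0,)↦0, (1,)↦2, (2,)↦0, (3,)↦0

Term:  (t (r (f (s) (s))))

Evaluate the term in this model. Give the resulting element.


  s = 1
  s = 1
  (f (s) (s)) = f(1, 1) = 0
  (r (f (s) (s))) = r(0,) = 0
  (t (r (f (s) (s)))) = t(0,) = 1

value = 1


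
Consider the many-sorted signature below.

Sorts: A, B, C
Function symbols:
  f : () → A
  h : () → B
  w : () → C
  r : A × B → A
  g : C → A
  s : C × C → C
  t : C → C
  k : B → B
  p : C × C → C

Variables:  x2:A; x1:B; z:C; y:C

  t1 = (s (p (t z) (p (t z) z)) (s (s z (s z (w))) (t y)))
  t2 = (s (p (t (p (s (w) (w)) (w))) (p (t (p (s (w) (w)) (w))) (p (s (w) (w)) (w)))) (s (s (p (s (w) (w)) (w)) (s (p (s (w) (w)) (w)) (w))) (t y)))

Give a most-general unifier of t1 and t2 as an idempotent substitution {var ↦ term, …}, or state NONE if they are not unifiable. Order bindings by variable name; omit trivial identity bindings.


{z ↦ (p (s (w) (w)) (w))}


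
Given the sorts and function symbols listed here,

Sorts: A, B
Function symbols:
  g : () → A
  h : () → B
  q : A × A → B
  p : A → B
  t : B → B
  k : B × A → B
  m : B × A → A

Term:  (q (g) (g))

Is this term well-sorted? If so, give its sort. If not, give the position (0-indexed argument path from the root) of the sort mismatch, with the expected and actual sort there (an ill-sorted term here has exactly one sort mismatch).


well-sorted; sort = B

  (g) : A
  (g) : A
(q (g) (g)) : B


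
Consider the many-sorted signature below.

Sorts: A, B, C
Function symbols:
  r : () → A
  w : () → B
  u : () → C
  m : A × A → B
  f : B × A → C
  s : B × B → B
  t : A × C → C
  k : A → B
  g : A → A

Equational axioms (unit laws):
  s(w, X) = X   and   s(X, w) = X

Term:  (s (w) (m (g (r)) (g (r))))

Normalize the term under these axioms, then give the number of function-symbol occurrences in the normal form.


1. (s (w) (m (g (r)) (g (r))))  →  (m (g (r)) (g (r)))
normal form: (m (g (r)) (g (r)))

size = 5


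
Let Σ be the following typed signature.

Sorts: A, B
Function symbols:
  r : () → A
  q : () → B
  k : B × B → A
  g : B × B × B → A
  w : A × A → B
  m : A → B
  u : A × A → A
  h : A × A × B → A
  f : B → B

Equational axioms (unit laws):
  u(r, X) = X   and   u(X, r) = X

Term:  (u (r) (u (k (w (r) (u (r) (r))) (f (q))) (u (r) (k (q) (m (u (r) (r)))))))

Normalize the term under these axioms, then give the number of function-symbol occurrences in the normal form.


1. (u (r) (u (k (w (r) (u (r) (r))) (f (q))) (u (r) (k (q) (m (u (r) (r)))))))  →  (u (k (w (r) (u (r) (r))) (f (q))) (u (r) (k (q) (m (u (r) (r))))))
2. (u (k (w (r) (u (r) (r))) (f (q))) (u (r) (k (q) (m (u (r) (r))))))  →  (u (k (w (r) (r)) (f (q))) (u (r) (k (q) (m (u (r) (r))))))
3. (u (k (w (r) (r)) (f (q))) (u (r) (k (q) (m (u (r) (r))))))  →  (u (k (w (r) (r)) (f (q))) (k (q) (m (u (r) (r)))))
4. (u (k (w (r) (r)) (f (q))) (k (q) (m (u (r) (r)))))  →  (u (k (w (r) (r)) (f (q))) (k (q) (m (r))))
normal form: (u (k (w (r) (r)) (f (q))) (k (q) (m (r))))

size = 11


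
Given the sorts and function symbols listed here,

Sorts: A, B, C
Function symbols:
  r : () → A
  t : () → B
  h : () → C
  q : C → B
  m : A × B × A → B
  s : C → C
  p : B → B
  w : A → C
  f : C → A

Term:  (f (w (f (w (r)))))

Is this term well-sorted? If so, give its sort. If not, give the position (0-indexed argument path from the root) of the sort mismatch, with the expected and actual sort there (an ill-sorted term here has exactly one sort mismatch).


        (r) : A
      (w (r)) : C
    (f (w (r))) : A
  (w (f (w (r)))) : C
(f (w (f (w (r))))) : A

well-sorted; sort = A


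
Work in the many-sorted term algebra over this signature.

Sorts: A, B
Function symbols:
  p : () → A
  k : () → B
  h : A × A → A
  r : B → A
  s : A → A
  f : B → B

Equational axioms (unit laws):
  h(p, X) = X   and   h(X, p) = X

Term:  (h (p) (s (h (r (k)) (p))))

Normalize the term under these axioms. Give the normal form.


normal form = (s (r (k)))

1. (h (p) (s (h (r (k)) (p))))  →  (s (h (r (k)) (p)))
2. (s (h (r (k)) (p)))  →  (s (r (k)))


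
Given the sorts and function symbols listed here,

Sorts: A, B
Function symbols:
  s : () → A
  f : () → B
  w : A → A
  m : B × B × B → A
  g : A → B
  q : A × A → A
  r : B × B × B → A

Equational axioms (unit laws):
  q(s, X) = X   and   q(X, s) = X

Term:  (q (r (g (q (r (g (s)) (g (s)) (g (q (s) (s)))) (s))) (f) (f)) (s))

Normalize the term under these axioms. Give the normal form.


normal form = (r (g (r (g (s)) (g (s)) (g (s)))) (f) (f))

1. (q (r (g (q (r (g (s)) (g (s)) (g (q (s) (s)))) (s))) (f) (f)) (s))  →  (r (g (q (r (g (s)) (g (s)) (g (q (s) (s)))) (s))) (f) (f))
2. (r (g (q (r (g (s)) (g (s)) (g (q (s) (s)))) (s))) (f) (f))  →  (r (g (r (g (s)) (g (s)) (g (q (s) (s))))) (f) (f))
3. (r (g (r (g (s)) (g (s)) (g (q (s) (s))))) (f) (f))  →  (r (g (r (g (s)) (g (s)) (g (s)))) (f) (f))


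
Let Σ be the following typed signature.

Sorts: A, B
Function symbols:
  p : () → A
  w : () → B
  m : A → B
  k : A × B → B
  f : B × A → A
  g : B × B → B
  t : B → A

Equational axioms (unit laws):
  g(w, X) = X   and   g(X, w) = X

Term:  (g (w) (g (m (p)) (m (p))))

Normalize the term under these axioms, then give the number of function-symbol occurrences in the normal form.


1. (g (w) (g (m (p)) (m (p))))  →  (g (m (p)) (m (p)))
normal form: (g (m (p)) (m (p)))

size = 5
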